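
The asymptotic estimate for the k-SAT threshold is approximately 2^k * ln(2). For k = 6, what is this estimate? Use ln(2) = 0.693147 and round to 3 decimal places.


Using the asymptotic formula: threshold ~ 2^k * ln(2).
2^6 = 64.
64 * 0.693147 = 44.361.

44.361


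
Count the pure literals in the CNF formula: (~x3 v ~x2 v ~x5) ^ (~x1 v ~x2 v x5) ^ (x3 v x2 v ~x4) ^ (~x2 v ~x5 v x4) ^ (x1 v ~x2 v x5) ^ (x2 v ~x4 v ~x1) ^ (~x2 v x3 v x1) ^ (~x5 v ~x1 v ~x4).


A pure literal appears in only one polarity across all clauses.
No pure literals found.
Count = 0.

0


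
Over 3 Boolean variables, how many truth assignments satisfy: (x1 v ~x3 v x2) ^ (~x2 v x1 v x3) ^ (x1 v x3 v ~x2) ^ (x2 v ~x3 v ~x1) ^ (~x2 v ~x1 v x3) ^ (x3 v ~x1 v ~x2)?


Enumerate all 8 truth assignments over 3 variables.
Test each against every clause.
Satisfying assignments found: 4.

4


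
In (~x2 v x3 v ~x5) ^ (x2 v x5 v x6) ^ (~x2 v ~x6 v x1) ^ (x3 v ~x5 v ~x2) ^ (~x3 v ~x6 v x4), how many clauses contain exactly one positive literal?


A definite clause has exactly one positive literal.
Clause 1: 1 positive -> definite
Clause 2: 3 positive -> not definite
Clause 3: 1 positive -> definite
Clause 4: 1 positive -> definite
Clause 5: 1 positive -> definite
Definite clause count = 4.

4


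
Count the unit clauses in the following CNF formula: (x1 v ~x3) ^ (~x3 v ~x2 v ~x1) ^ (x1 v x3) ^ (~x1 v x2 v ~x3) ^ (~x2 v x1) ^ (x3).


A unit clause contains exactly one literal.
Unit clauses found: (x3).
Count = 1.

1


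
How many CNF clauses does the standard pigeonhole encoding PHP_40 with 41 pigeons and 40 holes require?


The PHP encoding has two parts:
1) At-least-one-hole clauses: 41 (one per pigeon, each with 40 literals).
2) At-most-one-pigeon-per-hole clauses: 40 holes * C(41,2) = 40 * 820 = 32800.
Total clauses = 41 + 32800 = 32841.

32841


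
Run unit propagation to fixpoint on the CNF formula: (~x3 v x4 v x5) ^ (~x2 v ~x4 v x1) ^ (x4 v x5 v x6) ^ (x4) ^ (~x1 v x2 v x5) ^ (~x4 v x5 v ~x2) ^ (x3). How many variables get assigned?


Unit propagation repeatedly assigns the literal in any unit clause, then simplifies.
Assignments in order: x4 = T, x3 = T.
No further unit clauses remain.
Total variables assigned = 2.

2


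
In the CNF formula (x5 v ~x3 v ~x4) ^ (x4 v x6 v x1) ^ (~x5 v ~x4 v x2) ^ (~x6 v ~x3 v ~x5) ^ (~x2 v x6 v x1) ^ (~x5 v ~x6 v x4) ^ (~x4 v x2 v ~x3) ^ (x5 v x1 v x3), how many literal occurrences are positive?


Scan each clause for unnegated literals.
Clause 1: 1 positive; Clause 2: 3 positive; Clause 3: 1 positive; Clause 4: 0 positive; Clause 5: 2 positive; Clause 6: 1 positive; Clause 7: 1 positive; Clause 8: 3 positive.
Total positive literal occurrences = 12.

12


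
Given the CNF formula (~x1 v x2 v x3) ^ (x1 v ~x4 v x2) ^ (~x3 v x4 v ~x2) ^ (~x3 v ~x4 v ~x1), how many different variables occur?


Identify each distinct variable in the formula.
Variables found: x1, x2, x3, x4.
Total distinct variables = 4.

4


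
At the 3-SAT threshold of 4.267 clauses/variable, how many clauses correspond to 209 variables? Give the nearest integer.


The 3-SAT phase transition occurs at approximately 4.267 clauses per variable.
m = 4.267 * 209 = 891.803.
Rounded to nearest integer: 892.

892


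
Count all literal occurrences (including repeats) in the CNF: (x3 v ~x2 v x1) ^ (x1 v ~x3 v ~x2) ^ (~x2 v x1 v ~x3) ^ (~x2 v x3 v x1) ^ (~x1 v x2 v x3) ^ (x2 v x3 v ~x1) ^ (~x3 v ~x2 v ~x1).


Clause lengths: 3, 3, 3, 3, 3, 3, 3.
Sum = 3 + 3 + 3 + 3 + 3 + 3 + 3 = 21.

21


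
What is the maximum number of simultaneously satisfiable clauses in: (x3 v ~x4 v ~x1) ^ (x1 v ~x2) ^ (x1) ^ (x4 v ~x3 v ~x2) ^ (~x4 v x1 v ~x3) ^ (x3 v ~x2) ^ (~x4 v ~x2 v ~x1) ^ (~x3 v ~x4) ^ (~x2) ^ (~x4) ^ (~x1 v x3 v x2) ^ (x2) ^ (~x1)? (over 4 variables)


Enumerate all 16 truth assignments.
For each, count how many of the 13 clauses are satisfied.
The formula is not fully satisfiable, so the maximum is below 13.
Maximum simultaneously satisfiable clauses = 11.

11


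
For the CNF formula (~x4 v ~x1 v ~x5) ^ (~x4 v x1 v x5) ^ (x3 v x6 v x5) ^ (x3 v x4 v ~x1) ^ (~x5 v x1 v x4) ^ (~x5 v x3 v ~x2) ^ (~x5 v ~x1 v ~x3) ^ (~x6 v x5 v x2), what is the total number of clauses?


Each group enclosed in parentheses joined by ^ is one clause.
Counting the conjuncts: 8 clauses.

8


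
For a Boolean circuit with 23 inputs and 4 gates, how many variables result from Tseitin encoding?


The Tseitin transformation introduces one auxiliary variable per gate.
Total variables = inputs + gates = 23 + 4 = 27.

27


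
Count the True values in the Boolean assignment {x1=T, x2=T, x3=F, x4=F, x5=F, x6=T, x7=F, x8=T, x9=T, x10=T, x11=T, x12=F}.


The weight is the number of variables assigned True.
True variables: x1, x2, x6, x8, x9, x10, x11.
Weight = 7.

7


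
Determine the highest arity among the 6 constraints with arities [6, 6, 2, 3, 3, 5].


The arities are: 6, 6, 2, 3, 3, 5.
Scan for the maximum value.
Maximum arity = 6.

6


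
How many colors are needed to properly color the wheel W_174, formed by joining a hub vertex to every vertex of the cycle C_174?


W_174 consists of the cycle C_174 together with a hub vertex adjacent to every cycle vertex.
The cycle C_174 needs 2 colors (even cycle -> 2).
The hub is adjacent to every cycle vertex, so it must receive a new color distinct from all of them.
Chromatic number = 2 + 1 = 3.

3


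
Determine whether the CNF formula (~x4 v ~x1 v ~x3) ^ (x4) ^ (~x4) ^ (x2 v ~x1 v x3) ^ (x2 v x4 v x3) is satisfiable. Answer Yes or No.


Check all 16 possible truth assignments.
Number of satisfying assignments found: 0.
The formula is unsatisfiable.

No


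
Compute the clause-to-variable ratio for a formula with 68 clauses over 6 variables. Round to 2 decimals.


Clause-to-variable ratio = clauses / variables.
68 / 6 = 11.33.

11.33


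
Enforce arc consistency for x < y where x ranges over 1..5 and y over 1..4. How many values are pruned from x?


For the constraint x < y, x needs a supporting value in y's domain.
x can be at most 3 (one less than y's maximum).
Valid x values from domain: 3 out of 5.
Pruned = 5 - 3 = 2.

2


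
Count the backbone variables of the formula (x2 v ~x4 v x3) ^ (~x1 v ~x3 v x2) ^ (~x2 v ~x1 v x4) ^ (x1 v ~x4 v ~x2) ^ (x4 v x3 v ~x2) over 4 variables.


Find all satisfying assignments: 7 model(s).
Check which variables have the same value in every model.
No variable is fixed across all models.
Backbone size = 0.

0


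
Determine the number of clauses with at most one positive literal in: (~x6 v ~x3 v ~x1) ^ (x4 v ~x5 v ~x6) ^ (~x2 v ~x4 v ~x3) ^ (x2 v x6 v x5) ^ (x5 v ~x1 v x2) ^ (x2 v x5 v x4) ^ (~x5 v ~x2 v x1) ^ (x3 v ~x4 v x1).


A Horn clause has at most one positive literal.
Clause 1: 0 positive lit(s) -> Horn
Clause 2: 1 positive lit(s) -> Horn
Clause 3: 0 positive lit(s) -> Horn
Clause 4: 3 positive lit(s) -> not Horn
Clause 5: 2 positive lit(s) -> not Horn
Clause 6: 3 positive lit(s) -> not Horn
Clause 7: 1 positive lit(s) -> Horn
Clause 8: 2 positive lit(s) -> not Horn
Total Horn clauses = 4.

4


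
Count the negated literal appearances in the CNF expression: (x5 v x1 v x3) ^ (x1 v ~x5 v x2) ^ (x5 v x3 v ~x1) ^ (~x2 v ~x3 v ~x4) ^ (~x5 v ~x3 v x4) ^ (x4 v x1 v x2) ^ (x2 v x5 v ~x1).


Scan each clause for negated literals.
Clause 1: 0 negative; Clause 2: 1 negative; Clause 3: 1 negative; Clause 4: 3 negative; Clause 5: 2 negative; Clause 6: 0 negative; Clause 7: 1 negative.
Total negative literal occurrences = 8.

8


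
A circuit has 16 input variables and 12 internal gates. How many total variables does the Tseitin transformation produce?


The Tseitin transformation introduces one auxiliary variable per gate.
Total variables = inputs + gates = 16 + 12 = 28.

28


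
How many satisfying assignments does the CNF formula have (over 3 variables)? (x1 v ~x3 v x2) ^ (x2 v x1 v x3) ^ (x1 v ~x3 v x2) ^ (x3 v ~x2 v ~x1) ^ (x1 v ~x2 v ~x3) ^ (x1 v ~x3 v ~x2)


Enumerate all 8 truth assignments over 3 variables.
Test each against every clause.
Satisfying assignments found: 4.

4


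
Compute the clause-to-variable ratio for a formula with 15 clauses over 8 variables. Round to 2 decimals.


Clause-to-variable ratio = clauses / variables.
15 / 8 = 1.88.

1.88


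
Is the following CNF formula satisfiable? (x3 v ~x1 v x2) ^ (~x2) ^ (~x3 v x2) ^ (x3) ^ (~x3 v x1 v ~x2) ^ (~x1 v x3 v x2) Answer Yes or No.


Check all 8 possible truth assignments.
Number of satisfying assignments found: 0.
The formula is unsatisfiable.

No


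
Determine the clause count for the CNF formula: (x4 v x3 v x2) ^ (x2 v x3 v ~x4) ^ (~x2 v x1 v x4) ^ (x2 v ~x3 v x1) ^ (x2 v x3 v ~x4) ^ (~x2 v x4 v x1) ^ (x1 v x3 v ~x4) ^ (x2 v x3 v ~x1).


Each group enclosed in parentheses joined by ^ is one clause.
Counting the conjuncts: 8 clauses.

8


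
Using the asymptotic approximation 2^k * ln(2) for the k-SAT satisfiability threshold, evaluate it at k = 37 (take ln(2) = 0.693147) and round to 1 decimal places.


Using the asymptotic formula: threshold ~ 2^k * ln(2).
2^37 = 137438953472.
137438953472 * 0.693147 = 95265398282.3.

95265398282.3


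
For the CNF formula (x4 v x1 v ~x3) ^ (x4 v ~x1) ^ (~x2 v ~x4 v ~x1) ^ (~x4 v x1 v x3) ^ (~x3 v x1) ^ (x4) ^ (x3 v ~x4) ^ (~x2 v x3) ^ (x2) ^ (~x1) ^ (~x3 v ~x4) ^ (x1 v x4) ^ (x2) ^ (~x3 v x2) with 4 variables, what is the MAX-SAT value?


Enumerate all 16 truth assignments.
For each, count how many of the 14 clauses are satisfied.
The formula is not fully satisfiable, so the maximum is below 14.
Maximum simultaneously satisfiable clauses = 12.

12


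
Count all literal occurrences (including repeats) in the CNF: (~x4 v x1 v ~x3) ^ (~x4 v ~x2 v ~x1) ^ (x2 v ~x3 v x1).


Clause lengths: 3, 3, 3.
Sum = 3 + 3 + 3 = 9.

9


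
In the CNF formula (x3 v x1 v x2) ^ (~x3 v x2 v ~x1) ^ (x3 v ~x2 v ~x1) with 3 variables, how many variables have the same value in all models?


Find all satisfying assignments: 5 model(s).
Check which variables have the same value in every model.
No variable is fixed across all models.
Backbone size = 0.

0


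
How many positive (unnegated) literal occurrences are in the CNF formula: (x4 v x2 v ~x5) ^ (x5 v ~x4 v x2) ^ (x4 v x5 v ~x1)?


Scan each clause for unnegated literals.
Clause 1: 2 positive; Clause 2: 2 positive; Clause 3: 2 positive.
Total positive literal occurrences = 6.

6


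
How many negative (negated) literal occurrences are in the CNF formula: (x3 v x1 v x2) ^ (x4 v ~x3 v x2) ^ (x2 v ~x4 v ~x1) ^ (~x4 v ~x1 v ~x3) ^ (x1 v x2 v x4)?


Scan each clause for negated literals.
Clause 1: 0 negative; Clause 2: 1 negative; Clause 3: 2 negative; Clause 4: 3 negative; Clause 5: 0 negative.
Total negative literal occurrences = 6.

6


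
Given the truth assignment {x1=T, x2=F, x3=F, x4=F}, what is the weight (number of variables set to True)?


The weight is the number of variables assigned True.
True variables: x1.
Weight = 1.

1


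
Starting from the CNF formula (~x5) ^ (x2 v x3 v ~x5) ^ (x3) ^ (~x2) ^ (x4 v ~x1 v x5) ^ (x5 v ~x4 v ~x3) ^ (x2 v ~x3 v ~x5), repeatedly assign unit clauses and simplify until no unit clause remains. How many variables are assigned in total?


Unit propagation repeatedly assigns the literal in any unit clause, then simplifies.
Assignments in order: x5 = F, x3 = T, x2 = F, x4 = F, x1 = F.
No further unit clauses remain.
Total variables assigned = 5.

5


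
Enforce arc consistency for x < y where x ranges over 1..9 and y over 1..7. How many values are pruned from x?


For the constraint x < y, x needs a supporting value in y's domain.
x can be at most 6 (one less than y's maximum).
Valid x values from domain: 6 out of 9.
Pruned = 9 - 6 = 3.

3


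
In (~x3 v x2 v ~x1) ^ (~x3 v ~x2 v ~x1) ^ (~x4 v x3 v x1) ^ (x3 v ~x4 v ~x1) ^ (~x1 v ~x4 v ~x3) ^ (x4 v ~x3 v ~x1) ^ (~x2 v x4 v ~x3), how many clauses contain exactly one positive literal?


A definite clause has exactly one positive literal.
Clause 1: 1 positive -> definite
Clause 2: 0 positive -> not definite
Clause 3: 2 positive -> not definite
Clause 4: 1 positive -> definite
Clause 5: 0 positive -> not definite
Clause 6: 1 positive -> definite
Clause 7: 1 positive -> definite
Definite clause count = 4.

4


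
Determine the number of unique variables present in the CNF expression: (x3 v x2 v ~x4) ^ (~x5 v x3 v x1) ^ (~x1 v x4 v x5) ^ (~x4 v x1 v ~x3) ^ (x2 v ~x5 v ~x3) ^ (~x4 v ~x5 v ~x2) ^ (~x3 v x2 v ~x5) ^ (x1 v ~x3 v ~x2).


Identify each distinct variable in the formula.
Variables found: x1, x2, x3, x4, x5.
Total distinct variables = 5.

5


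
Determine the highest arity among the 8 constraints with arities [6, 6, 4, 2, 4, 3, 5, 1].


The arities are: 6, 6, 4, 2, 4, 3, 5, 1.
Scan for the maximum value.
Maximum arity = 6.

6


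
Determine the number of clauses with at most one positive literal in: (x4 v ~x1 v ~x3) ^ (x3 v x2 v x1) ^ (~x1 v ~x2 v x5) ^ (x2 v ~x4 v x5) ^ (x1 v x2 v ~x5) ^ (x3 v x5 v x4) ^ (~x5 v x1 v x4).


A Horn clause has at most one positive literal.
Clause 1: 1 positive lit(s) -> Horn
Clause 2: 3 positive lit(s) -> not Horn
Clause 3: 1 positive lit(s) -> Horn
Clause 4: 2 positive lit(s) -> not Horn
Clause 5: 2 positive lit(s) -> not Horn
Clause 6: 3 positive lit(s) -> not Horn
Clause 7: 2 positive lit(s) -> not Horn
Total Horn clauses = 2.

2


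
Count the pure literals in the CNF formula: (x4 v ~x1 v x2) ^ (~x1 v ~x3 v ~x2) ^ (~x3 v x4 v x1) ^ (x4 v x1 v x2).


A pure literal appears in only one polarity across all clauses.
Pure literals: x3 (negative only), x4 (positive only).
Count = 2.

2


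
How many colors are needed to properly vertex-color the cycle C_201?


An odd cycle cannot be 2-colored: alternating two colors around the cycle returns to the start with a conflict.
Since 201 is odd, three colors are required (and three suffice).
Chromatic number = 3.

3


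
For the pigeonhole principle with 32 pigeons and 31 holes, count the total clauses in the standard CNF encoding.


The PHP encoding has two parts:
1) At-least-one-hole clauses: 32 (one per pigeon, each with 31 literals).
2) At-most-one-pigeon-per-hole clauses: 31 holes * C(32,2) = 31 * 496 = 15376.
Total clauses = 32 + 15376 = 15408.

15408


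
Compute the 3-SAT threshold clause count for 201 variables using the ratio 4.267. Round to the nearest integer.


The 3-SAT phase transition occurs at approximately 4.267 clauses per variable.
m = 4.267 * 201 = 857.667.
Rounded to nearest integer: 858.

858


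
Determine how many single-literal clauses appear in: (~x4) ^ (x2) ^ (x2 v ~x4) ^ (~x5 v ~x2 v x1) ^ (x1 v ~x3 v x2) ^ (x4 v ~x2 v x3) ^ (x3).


A unit clause contains exactly one literal.
Unit clauses found: (~x4), (x2), (x3).
Count = 3.

3


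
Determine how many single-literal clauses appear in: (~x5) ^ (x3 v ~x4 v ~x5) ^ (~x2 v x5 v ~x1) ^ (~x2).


A unit clause contains exactly one literal.
Unit clauses found: (~x5), (~x2).
Count = 2.

2


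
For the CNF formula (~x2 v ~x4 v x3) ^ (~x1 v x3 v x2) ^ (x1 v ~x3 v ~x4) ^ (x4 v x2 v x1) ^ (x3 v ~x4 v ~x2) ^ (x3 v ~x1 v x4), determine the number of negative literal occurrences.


Scan each clause for negated literals.
Clause 1: 2 negative; Clause 2: 1 negative; Clause 3: 2 negative; Clause 4: 0 negative; Clause 5: 2 negative; Clause 6: 1 negative.
Total negative literal occurrences = 8.

8


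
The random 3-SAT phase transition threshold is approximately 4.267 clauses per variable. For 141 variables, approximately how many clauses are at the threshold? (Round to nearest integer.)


The 3-SAT phase transition occurs at approximately 4.267 clauses per variable.
m = 4.267 * 141 = 601.647.
Rounded to nearest integer: 602.

602


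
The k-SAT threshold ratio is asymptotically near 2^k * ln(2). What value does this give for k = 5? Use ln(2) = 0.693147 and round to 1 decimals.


Using the asymptotic formula: threshold ~ 2^k * ln(2).
2^5 = 32.
32 * 0.693147 = 22.2.

22.2


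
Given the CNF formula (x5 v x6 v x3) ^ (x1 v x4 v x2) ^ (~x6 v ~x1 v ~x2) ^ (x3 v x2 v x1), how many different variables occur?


Identify each distinct variable in the formula.
Variables found: x1, x2, x3, x4, x5, x6.
Total distinct variables = 6.

6


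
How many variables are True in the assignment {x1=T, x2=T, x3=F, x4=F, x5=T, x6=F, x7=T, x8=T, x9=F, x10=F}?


The weight is the number of variables assigned True.
True variables: x1, x2, x5, x7, x8.
Weight = 5.

5


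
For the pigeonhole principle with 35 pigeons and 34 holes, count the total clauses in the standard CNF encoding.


The PHP encoding has two parts:
1) At-least-one-hole clauses: 35 (one per pigeon, each with 34 literals).
2) At-most-one-pigeon-per-hole clauses: 34 holes * C(35,2) = 34 * 595 = 20230.
Total clauses = 35 + 20230 = 20265.

20265


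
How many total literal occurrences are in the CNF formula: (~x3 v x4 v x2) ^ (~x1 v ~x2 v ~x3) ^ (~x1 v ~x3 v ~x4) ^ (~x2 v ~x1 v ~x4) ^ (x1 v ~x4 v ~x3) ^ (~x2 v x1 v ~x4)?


Clause lengths: 3, 3, 3, 3, 3, 3.
Sum = 3 + 3 + 3 + 3 + 3 + 3 = 18.

18


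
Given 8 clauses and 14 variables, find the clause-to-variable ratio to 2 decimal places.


Clause-to-variable ratio = clauses / variables.
8 / 14 = 0.57.

0.57


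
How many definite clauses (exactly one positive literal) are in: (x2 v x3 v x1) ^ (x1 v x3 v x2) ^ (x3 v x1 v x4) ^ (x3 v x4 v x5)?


A definite clause has exactly one positive literal.
Clause 1: 3 positive -> not definite
Clause 2: 3 positive -> not definite
Clause 3: 3 positive -> not definite
Clause 4: 3 positive -> not definite
Definite clause count = 0.

0


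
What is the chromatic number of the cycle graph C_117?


An odd cycle cannot be 2-colored: alternating two colors around the cycle returns to the start with a conflict.
Since 117 is odd, three colors are required (and three suffice).
Chromatic number = 3.

3


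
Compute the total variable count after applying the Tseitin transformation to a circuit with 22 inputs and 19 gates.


The Tseitin transformation introduces one auxiliary variable per gate.
Total variables = inputs + gates = 22 + 19 = 41.

41


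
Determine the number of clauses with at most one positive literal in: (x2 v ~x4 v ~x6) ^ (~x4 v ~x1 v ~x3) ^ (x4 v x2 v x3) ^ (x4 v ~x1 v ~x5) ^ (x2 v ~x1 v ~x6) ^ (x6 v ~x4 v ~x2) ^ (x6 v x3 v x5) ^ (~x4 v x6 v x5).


A Horn clause has at most one positive literal.
Clause 1: 1 positive lit(s) -> Horn
Clause 2: 0 positive lit(s) -> Horn
Clause 3: 3 positive lit(s) -> not Horn
Clause 4: 1 positive lit(s) -> Horn
Clause 5: 1 positive lit(s) -> Horn
Clause 6: 1 positive lit(s) -> Horn
Clause 7: 3 positive lit(s) -> not Horn
Clause 8: 2 positive lit(s) -> not Horn
Total Horn clauses = 5.

5


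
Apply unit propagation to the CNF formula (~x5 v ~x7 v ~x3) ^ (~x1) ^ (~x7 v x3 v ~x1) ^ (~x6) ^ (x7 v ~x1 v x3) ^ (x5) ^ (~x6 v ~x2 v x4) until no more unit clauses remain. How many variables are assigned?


Unit propagation repeatedly assigns the literal in any unit clause, then simplifies.
Assignments in order: x1 = F, x6 = F, x5 = T.
No further unit clauses remain.
Total variables assigned = 3.

3


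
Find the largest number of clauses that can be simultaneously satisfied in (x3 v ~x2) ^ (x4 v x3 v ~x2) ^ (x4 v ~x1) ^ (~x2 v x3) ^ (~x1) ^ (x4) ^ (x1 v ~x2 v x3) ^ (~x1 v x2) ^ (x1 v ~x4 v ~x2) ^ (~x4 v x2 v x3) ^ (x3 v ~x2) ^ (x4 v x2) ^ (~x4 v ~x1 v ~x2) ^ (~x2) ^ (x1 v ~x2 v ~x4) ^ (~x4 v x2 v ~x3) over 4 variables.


Enumerate all 16 truth assignments.
For each, count how many of the 16 clauses are satisfied.
The formula is not fully satisfiable, so the maximum is below 16.
Maximum simultaneously satisfiable clauses = 15.

15


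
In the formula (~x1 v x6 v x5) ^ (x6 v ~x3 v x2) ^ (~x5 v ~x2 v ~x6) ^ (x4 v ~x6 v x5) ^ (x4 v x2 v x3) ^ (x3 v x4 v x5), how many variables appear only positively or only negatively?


A pure literal appears in only one polarity across all clauses.
Pure literals: x1 (negative only), x4 (positive only).
Count = 2.

2


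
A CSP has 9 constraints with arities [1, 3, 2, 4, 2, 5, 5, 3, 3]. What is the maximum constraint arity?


The arities are: 1, 3, 2, 4, 2, 5, 5, 3, 3.
Scan for the maximum value.
Maximum arity = 5.

5


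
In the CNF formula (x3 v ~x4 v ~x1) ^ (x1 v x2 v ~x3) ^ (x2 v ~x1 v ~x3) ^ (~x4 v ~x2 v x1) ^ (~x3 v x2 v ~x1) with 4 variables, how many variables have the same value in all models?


Find all satisfying assignments: 8 model(s).
Check which variables have the same value in every model.
No variable is fixed across all models.
Backbone size = 0.

0


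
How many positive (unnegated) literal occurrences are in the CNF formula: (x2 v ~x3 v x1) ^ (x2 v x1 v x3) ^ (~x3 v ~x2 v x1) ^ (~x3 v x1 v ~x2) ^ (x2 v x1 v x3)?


Scan each clause for unnegated literals.
Clause 1: 2 positive; Clause 2: 3 positive; Clause 3: 1 positive; Clause 4: 1 positive; Clause 5: 3 positive.
Total positive literal occurrences = 10.

10


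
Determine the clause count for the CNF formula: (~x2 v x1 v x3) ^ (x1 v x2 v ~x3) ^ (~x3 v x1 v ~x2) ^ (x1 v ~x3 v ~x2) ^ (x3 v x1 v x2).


Each group enclosed in parentheses joined by ^ is one clause.
Counting the conjuncts: 5 clauses.

5


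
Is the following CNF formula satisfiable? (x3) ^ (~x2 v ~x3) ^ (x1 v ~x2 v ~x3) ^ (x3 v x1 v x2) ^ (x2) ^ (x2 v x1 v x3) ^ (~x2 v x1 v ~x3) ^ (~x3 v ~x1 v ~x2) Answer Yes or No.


Check all 8 possible truth assignments.
Number of satisfying assignments found: 0.
The formula is unsatisfiable.

No


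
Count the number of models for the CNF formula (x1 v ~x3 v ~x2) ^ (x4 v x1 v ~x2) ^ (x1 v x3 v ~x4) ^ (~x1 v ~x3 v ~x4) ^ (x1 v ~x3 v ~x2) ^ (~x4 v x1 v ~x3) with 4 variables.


Enumerate all 16 truth assignments over 4 variables.
Test each against every clause.
Satisfying assignments found: 8.

8


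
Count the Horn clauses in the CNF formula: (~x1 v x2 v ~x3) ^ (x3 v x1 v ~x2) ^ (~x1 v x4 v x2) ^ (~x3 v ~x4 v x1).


A Horn clause has at most one positive literal.
Clause 1: 1 positive lit(s) -> Horn
Clause 2: 2 positive lit(s) -> not Horn
Clause 3: 2 positive lit(s) -> not Horn
Clause 4: 1 positive lit(s) -> Horn
Total Horn clauses = 2.

2


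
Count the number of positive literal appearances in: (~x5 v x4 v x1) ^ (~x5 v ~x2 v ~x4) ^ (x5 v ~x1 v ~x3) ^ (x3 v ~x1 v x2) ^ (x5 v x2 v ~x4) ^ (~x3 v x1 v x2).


Scan each clause for unnegated literals.
Clause 1: 2 positive; Clause 2: 0 positive; Clause 3: 1 positive; Clause 4: 2 positive; Clause 5: 2 positive; Clause 6: 2 positive.
Total positive literal occurrences = 9.

9


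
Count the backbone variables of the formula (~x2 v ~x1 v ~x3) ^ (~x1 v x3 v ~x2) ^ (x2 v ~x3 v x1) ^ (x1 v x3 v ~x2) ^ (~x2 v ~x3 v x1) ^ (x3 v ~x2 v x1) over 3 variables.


Find all satisfying assignments: 3 model(s).
Check which variables have the same value in every model.
Fixed variables: x2=F.
Backbone size = 1.

1


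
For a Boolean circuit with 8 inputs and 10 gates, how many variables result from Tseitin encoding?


The Tseitin transformation introduces one auxiliary variable per gate.
Total variables = inputs + gates = 8 + 10 = 18.

18


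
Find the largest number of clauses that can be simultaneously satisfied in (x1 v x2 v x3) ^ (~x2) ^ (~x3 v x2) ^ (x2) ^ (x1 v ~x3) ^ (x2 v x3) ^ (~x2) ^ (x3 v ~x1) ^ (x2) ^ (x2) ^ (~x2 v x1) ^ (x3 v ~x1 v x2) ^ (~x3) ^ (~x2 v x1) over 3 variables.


Enumerate all 8 truth assignments.
For each, count how many of the 14 clauses are satisfied.
The formula is not fully satisfiable, so the maximum is below 14.
Maximum simultaneously satisfiable clauses = 11.

11


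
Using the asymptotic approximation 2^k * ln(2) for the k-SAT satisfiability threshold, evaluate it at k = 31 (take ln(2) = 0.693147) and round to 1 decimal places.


Using the asymptotic formula: threshold ~ 2^k * ln(2).
2^31 = 2147483648.
2147483648 * 0.693147 = 1488521848.2.

1488521848.2


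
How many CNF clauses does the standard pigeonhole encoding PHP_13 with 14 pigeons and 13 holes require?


The PHP encoding has two parts:
1) At-least-one-hole clauses: 14 (one per pigeon, each with 13 literals).
2) At-most-one-pigeon-per-hole clauses: 13 holes * C(14,2) = 13 * 91 = 1183.
Total clauses = 14 + 1183 = 1197.

1197


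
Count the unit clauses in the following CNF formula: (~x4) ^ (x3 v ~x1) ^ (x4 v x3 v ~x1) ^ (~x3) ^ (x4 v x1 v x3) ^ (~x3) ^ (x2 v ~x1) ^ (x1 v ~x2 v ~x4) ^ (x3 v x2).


A unit clause contains exactly one literal.
Unit clauses found: (~x4), (~x3), (~x3).
Count = 3.

3


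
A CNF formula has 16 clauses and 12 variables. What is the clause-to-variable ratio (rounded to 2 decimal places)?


Clause-to-variable ratio = clauses / variables.
16 / 12 = 1.33.

1.33


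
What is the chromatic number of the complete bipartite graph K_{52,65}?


K_{52,65} is bipartite by definition: the two parts are independent sets, with every edge crossing between them.
Color all vertices in one part with color 1 and all vertices in the other part with color 2.
Since the graph has at least one edge, one color does not suffice.
Chromatic number = 2.

2


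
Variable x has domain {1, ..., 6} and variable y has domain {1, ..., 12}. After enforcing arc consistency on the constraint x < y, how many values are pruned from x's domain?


For the constraint x < y, x needs a supporting value in y's domain.
x can be at most 11 (one less than y's maximum).
Valid x values from domain: 6 out of 6.
Pruned = 6 - 6 = 0.

0


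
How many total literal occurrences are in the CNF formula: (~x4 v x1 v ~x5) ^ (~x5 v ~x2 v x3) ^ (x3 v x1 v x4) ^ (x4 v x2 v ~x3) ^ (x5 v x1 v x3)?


Clause lengths: 3, 3, 3, 3, 3.
Sum = 3 + 3 + 3 + 3 + 3 = 15.

15


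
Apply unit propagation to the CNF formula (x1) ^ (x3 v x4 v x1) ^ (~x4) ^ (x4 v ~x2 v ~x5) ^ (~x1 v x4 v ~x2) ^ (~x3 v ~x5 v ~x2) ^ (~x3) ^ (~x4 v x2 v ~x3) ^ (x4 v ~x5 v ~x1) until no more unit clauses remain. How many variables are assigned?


Unit propagation repeatedly assigns the literal in any unit clause, then simplifies.
Assignments in order: x1 = T, x4 = F, x2 = F, x3 = F, x5 = F.
No further unit clauses remain.
Total variables assigned = 5.

5


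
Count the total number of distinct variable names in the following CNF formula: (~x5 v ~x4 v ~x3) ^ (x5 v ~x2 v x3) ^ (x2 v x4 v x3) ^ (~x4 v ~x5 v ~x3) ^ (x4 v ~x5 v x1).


Identify each distinct variable in the formula.
Variables found: x1, x2, x3, x4, x5.
Total distinct variables = 5.

5


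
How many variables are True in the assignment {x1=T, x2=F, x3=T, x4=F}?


The weight is the number of variables assigned True.
True variables: x1, x3.
Weight = 2.

2


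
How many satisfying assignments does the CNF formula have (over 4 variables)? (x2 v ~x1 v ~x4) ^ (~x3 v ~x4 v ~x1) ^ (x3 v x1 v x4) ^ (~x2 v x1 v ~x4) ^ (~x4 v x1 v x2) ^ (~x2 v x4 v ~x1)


Enumerate all 16 truth assignments over 4 variables.
Test each against every clause.
Satisfying assignments found: 5.

5


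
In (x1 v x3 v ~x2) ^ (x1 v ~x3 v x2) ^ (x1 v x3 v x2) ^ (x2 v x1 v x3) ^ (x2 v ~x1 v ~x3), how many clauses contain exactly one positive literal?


A definite clause has exactly one positive literal.
Clause 1: 2 positive -> not definite
Clause 2: 2 positive -> not definite
Clause 3: 3 positive -> not definite
Clause 4: 3 positive -> not definite
Clause 5: 1 positive -> definite
Definite clause count = 1.

1


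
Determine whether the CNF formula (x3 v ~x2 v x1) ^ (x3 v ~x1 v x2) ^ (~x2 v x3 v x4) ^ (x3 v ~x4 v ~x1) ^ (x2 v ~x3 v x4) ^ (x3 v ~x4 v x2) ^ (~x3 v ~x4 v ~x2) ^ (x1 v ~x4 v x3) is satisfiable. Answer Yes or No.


Check all 16 possible truth assignments.
Number of satisfying assignments found: 5.
The formula is satisfiable.

Yes


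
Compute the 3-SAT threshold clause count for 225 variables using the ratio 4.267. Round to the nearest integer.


The 3-SAT phase transition occurs at approximately 4.267 clauses per variable.
m = 4.267 * 225 = 960.075.
Rounded to nearest integer: 960.

960


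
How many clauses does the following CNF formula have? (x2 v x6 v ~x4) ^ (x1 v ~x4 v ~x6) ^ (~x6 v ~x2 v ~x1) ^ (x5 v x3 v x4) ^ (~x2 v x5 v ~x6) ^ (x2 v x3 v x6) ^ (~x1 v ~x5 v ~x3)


Each group enclosed in parentheses joined by ^ is one clause.
Counting the conjuncts: 7 clauses.

7


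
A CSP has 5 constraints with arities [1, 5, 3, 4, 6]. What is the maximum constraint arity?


The arities are: 1, 5, 3, 4, 6.
Scan for the maximum value.
Maximum arity = 6.

6


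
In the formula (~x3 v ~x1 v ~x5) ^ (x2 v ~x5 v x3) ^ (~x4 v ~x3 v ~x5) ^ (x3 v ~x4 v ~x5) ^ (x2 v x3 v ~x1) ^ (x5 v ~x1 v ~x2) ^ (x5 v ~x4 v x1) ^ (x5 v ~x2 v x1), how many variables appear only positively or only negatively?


A pure literal appears in only one polarity across all clauses.
Pure literals: x4 (negative only).
Count = 1.

1


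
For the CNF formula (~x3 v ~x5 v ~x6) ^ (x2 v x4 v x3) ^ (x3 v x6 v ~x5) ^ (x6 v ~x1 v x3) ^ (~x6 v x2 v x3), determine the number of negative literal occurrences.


Scan each clause for negated literals.
Clause 1: 3 negative; Clause 2: 0 negative; Clause 3: 1 negative; Clause 4: 1 negative; Clause 5: 1 negative.
Total negative literal occurrences = 6.

6


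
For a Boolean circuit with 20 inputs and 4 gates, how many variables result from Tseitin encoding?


The Tseitin transformation introduces one auxiliary variable per gate.
Total variables = inputs + gates = 20 + 4 = 24.

24


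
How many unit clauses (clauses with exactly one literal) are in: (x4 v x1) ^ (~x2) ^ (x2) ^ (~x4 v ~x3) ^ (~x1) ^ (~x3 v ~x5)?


A unit clause contains exactly one literal.
Unit clauses found: (~x2), (x2), (~x1).
Count = 3.

3


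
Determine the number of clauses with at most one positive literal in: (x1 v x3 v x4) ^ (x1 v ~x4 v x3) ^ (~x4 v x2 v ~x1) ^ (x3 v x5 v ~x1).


A Horn clause has at most one positive literal.
Clause 1: 3 positive lit(s) -> not Horn
Clause 2: 2 positive lit(s) -> not Horn
Clause 3: 1 positive lit(s) -> Horn
Clause 4: 2 positive lit(s) -> not Horn
Total Horn clauses = 1.

1


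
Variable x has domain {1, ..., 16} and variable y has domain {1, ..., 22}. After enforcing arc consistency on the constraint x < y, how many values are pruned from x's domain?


For the constraint x < y, x needs a supporting value in y's domain.
x can be at most 21 (one less than y's maximum).
Valid x values from domain: 16 out of 16.
Pruned = 16 - 16 = 0.

0


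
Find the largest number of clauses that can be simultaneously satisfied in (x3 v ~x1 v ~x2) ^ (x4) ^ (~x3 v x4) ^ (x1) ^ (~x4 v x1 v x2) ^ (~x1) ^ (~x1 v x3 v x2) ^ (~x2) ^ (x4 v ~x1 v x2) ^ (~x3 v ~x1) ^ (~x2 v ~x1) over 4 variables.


Enumerate all 16 truth assignments.
For each, count how many of the 11 clauses are satisfied.
The formula is not fully satisfiable, so the maximum is below 11.
Maximum simultaneously satisfiable clauses = 9.

9


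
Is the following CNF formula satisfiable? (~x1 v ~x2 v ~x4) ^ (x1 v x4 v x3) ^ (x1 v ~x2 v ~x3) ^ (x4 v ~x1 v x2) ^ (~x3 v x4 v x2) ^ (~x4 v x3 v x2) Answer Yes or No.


Check all 16 possible truth assignments.
Number of satisfying assignments found: 5.
The formula is satisfiable.

Yes


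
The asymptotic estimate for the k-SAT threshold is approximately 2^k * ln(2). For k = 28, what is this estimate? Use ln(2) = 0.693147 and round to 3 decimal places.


Using the asymptotic formula: threshold ~ 2^k * ln(2).
2^28 = 268435456.
268435456 * 0.693147 = 186065231.02.

186065231.02


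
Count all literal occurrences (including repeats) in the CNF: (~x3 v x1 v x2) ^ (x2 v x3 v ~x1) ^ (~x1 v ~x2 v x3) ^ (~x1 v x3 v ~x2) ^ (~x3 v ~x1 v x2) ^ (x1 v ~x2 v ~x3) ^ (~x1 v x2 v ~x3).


Clause lengths: 3, 3, 3, 3, 3, 3, 3.
Sum = 3 + 3 + 3 + 3 + 3 + 3 + 3 = 21.

21


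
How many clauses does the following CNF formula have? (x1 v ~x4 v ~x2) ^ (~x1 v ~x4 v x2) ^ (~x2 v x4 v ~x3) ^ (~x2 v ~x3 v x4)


Each group enclosed in parentheses joined by ^ is one clause.
Counting the conjuncts: 4 clauses.

4


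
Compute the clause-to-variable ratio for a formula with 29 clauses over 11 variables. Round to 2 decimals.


Clause-to-variable ratio = clauses / variables.
29 / 11 = 2.64.

2.64


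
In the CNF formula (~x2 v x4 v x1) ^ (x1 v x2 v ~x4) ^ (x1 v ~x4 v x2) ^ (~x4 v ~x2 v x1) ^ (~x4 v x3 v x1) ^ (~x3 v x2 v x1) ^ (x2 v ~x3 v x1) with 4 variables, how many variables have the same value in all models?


Find all satisfying assignments: 9 model(s).
Check which variables have the same value in every model.
No variable is fixed across all models.
Backbone size = 0.

0


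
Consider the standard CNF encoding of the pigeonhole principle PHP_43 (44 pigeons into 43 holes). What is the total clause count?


The PHP encoding has two parts:
1) At-least-one-hole clauses: 44 (one per pigeon, each with 43 literals).
2) At-most-one-pigeon-per-hole clauses: 43 holes * C(44,2) = 43 * 946 = 40678.
Total clauses = 44 + 40678 = 40722.

40722


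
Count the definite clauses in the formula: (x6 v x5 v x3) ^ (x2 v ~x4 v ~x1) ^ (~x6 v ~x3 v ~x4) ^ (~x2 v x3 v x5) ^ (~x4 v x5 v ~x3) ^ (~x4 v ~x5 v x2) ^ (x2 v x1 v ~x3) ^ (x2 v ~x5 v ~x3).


A definite clause has exactly one positive literal.
Clause 1: 3 positive -> not definite
Clause 2: 1 positive -> definite
Clause 3: 0 positive -> not definite
Clause 4: 2 positive -> not definite
Clause 5: 1 positive -> definite
Clause 6: 1 positive -> definite
Clause 7: 2 positive -> not definite
Clause 8: 1 positive -> definite
Definite clause count = 4.

4


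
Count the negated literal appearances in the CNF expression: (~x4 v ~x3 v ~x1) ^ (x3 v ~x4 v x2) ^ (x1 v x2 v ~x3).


Scan each clause for negated literals.
Clause 1: 3 negative; Clause 2: 1 negative; Clause 3: 1 negative.
Total negative literal occurrences = 5.

5


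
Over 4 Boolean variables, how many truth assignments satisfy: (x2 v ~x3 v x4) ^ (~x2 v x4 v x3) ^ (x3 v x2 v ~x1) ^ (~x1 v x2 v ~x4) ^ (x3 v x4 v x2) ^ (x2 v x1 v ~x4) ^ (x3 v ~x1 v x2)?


Enumerate all 16 truth assignments over 4 variables.
Test each against every clause.
Satisfying assignments found: 6.

6


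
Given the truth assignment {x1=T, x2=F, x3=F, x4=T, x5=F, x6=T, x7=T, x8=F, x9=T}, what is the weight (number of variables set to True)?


The weight is the number of variables assigned True.
True variables: x1, x4, x6, x7, x9.
Weight = 5.

5


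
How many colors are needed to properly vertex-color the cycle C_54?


A cycle on an even number of vertices is bipartite: alternate two colors around the cycle.
Since 54 is even, two colors suffice, and at least two are needed because the graph has edges.
Chromatic number = 2.

2


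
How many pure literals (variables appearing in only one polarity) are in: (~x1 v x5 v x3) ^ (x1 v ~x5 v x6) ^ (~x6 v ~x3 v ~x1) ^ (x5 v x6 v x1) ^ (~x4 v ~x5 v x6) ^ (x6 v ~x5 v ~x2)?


A pure literal appears in only one polarity across all clauses.
Pure literals: x2 (negative only), x4 (negative only).
Count = 2.

2


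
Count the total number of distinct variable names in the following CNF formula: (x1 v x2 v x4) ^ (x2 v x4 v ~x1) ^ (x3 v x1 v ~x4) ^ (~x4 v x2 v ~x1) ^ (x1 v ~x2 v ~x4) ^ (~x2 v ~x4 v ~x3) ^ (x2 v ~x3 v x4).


Identify each distinct variable in the formula.
Variables found: x1, x2, x3, x4.
Total distinct variables = 4.

4


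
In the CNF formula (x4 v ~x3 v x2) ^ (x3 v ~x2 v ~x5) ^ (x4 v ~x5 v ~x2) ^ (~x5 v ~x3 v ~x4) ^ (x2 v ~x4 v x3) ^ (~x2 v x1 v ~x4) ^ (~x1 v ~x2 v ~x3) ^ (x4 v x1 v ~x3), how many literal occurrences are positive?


Scan each clause for unnegated literals.
Clause 1: 2 positive; Clause 2: 1 positive; Clause 3: 1 positive; Clause 4: 0 positive; Clause 5: 2 positive; Clause 6: 1 positive; Clause 7: 0 positive; Clause 8: 2 positive.
Total positive literal occurrences = 9.

9


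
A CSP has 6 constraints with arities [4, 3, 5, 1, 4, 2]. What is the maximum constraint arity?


The arities are: 4, 3, 5, 1, 4, 2.
Scan for the maximum value.
Maximum arity = 5.

5


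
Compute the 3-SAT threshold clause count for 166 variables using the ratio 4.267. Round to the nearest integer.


The 3-SAT phase transition occurs at approximately 4.267 clauses per variable.
m = 4.267 * 166 = 708.322.
Rounded to nearest integer: 708.

708


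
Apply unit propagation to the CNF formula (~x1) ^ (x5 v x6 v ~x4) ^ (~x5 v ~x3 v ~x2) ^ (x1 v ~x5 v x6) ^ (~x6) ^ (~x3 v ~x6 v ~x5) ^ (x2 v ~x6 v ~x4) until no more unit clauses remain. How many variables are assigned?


Unit propagation repeatedly assigns the literal in any unit clause, then simplifies.
Assignments in order: x1 = F, x6 = F, x5 = F, x4 = F.
No further unit clauses remain.
Total variables assigned = 4.

4


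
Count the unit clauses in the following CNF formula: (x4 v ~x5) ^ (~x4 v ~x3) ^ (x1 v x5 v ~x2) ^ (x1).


A unit clause contains exactly one literal.
Unit clauses found: (x1).
Count = 1.

1


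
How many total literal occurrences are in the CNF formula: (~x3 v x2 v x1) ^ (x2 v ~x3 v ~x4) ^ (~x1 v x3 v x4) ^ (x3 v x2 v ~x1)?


Clause lengths: 3, 3, 3, 3.
Sum = 3 + 3 + 3 + 3 = 12.

12


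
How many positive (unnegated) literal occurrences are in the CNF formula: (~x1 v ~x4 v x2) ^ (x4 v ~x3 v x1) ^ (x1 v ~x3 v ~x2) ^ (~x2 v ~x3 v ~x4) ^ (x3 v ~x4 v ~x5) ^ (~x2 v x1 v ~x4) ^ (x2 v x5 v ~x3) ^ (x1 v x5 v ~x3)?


Scan each clause for unnegated literals.
Clause 1: 1 positive; Clause 2: 2 positive; Clause 3: 1 positive; Clause 4: 0 positive; Clause 5: 1 positive; Clause 6: 1 positive; Clause 7: 2 positive; Clause 8: 2 positive.
Total positive literal occurrences = 10.

10


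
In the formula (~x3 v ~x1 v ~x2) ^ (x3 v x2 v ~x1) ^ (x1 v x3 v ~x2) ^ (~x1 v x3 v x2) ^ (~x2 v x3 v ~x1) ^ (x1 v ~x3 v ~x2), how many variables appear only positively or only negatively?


A pure literal appears in only one polarity across all clauses.
No pure literals found.
Count = 0.

0


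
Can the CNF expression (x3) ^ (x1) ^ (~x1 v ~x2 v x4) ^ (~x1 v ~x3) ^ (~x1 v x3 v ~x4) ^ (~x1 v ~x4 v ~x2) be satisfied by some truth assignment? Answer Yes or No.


Check all 16 possible truth assignments.
Number of satisfying assignments found: 0.
The formula is unsatisfiable.

No


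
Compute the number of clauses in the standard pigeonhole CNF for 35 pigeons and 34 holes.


The PHP encoding has two parts:
1) At-least-one-hole clauses: 35 (one per pigeon, each with 34 literals).
2) At-most-one-pigeon-per-hole clauses: 34 holes * C(35,2) = 34 * 595 = 20230.
Total clauses = 35 + 20230 = 20265.

20265


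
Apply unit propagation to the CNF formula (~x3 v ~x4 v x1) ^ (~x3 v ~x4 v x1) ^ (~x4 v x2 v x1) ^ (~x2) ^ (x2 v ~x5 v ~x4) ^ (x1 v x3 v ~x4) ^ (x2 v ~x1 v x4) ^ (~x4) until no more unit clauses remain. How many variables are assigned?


Unit propagation repeatedly assigns the literal in any unit clause, then simplifies.
Assignments in order: x2 = F, x4 = F, x1 = F.
No further unit clauses remain.
Total variables assigned = 3.

3


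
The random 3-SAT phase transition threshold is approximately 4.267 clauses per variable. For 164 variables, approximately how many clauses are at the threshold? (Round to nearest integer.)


The 3-SAT phase transition occurs at approximately 4.267 clauses per variable.
m = 4.267 * 164 = 699.788.
Rounded to nearest integer: 700.

700


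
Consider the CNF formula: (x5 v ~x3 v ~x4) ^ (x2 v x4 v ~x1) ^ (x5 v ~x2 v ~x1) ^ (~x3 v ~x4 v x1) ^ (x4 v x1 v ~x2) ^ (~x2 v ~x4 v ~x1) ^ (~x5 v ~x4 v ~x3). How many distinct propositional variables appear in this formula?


Identify each distinct variable in the formula.
Variables found: x1, x2, x3, x4, x5.
Total distinct variables = 5.

5


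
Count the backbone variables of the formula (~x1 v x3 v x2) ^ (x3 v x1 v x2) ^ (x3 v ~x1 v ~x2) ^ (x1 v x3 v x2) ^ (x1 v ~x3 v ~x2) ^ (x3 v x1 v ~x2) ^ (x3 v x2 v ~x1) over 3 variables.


Find all satisfying assignments: 3 model(s).
Check which variables have the same value in every model.
Fixed variables: x3=T.
Backbone size = 1.

1
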